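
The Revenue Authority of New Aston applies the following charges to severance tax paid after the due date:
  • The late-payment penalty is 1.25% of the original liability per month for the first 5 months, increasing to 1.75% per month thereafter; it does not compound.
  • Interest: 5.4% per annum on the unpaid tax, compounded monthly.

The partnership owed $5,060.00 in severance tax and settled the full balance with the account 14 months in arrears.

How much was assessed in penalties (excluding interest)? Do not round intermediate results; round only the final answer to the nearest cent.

$1,113.20

Penalty, months 1–5: 5 × 1.25% × $5,060.00 = $316.25
Penalty, months 6–14: 9 × 1.75% × $5,060.00 = $796.95
Total penalty = $316.25 + $796.95 = $1,113.20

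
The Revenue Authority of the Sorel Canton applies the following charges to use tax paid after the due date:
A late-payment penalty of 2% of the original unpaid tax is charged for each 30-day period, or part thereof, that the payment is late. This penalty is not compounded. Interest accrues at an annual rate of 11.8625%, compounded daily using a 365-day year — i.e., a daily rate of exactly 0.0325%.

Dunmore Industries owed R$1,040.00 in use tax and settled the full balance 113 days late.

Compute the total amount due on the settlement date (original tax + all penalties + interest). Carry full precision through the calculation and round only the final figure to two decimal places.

R$1,162.10

Penalty periods: ⌈113/30⌉ = 4; penalty = 4 × 2% × R$1,040.00 = R$83.20
Interest: R$1,040.00 × ((1 + 0.000325)^113 − 1) = R$1,040.00 × 0.03740150… = R$38.8976…
Total = R$1,040.00 + R$83.2000 + R$38.8976… = R$1,162.10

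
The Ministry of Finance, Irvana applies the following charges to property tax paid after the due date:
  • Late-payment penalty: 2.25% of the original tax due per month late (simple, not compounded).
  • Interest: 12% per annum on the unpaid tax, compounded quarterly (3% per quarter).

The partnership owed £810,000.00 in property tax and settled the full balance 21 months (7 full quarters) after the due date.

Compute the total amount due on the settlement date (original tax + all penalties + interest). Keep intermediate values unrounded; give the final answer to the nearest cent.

£1,378,922.83

Late-payment penalty = 2.25% × £810,000.00 × 21 mo = £382,725.00
Interest: £810,000.00 × ((1 + 0.03)^7 − 1) = £810,000.00 × 0.2298739… = £186,197.8310…
Total = £810,000.00 + £382,725.0000 + £186,197.8310… = £1,378,922.83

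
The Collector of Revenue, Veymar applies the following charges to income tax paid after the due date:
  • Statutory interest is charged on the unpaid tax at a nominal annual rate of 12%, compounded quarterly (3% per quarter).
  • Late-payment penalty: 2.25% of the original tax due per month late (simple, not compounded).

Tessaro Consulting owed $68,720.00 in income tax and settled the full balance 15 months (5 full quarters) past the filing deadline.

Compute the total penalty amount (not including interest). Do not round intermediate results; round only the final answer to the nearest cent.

$23,193.00

Late-payment penalty = 2.25% × $68,720.00 × 15 mo = $23,193.00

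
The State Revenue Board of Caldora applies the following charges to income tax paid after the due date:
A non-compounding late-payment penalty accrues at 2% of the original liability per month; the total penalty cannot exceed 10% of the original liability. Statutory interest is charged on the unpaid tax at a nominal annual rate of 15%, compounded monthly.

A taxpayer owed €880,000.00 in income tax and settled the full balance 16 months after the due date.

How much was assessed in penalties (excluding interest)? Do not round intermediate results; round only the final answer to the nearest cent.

€88,000.00

Penalty (uncapped): 16 × 2% × €880,000.00 = €281,600.00; cap = 10% × €880,000.00 = €88,000.00 → penalty = €88,000.00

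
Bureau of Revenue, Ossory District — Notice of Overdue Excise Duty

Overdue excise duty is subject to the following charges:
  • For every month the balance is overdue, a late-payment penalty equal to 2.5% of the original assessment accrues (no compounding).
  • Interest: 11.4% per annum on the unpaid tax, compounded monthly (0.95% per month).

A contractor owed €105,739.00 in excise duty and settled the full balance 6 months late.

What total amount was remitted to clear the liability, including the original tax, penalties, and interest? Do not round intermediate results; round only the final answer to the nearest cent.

€127,771.94

Late-payment penalty = 2.5% × €105,739.00 × 6 mo = €15,860.85
Interest: €105,739.00 × ((1 + 0.0095)^6 − 1) = €105,739.00 × 0.0583710… = €6,172.0933…
Total = €105,739.00 + €15,860.8500 + €6,172.0933… = €127,771.94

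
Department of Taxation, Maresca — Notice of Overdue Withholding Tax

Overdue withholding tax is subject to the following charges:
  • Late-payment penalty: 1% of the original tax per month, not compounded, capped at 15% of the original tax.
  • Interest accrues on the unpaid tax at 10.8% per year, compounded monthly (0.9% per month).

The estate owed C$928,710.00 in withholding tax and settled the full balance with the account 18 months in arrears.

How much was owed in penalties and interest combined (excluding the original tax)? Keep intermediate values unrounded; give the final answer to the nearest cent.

C$301,838.60

Penalty (uncapped): 18 × 1% × C$928,710.00 = C$167,167.80; cap = 15% × C$928,710.00 = C$139,306.50 → penalty = C$139,306.50
Interest: C$928,710.00 × ((1 + 0.009)^18 − 1) = C$928,710.00 × 0.1750085… = C$162,532.1037…
Penalties + interest = C$139,306.5000 + C$162,532.1037… = C$301,838.60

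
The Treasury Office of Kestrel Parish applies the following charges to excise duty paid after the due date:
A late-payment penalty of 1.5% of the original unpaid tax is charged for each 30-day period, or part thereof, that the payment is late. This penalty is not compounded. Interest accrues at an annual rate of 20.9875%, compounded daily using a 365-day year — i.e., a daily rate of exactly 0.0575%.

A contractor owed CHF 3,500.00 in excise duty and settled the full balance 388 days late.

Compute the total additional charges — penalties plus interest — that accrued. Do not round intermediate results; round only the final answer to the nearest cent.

Penalty periods: ⌈388/30⌉ = 13; penalty = 13 × 1.5% × CHF 3,500.00 = CHF 682.50
Interest: CHF 3,500.00 × ((1 + 0.000575)^388 − 1) = CHF 3,500.00 × 0.24986542… = CHF 874.5290…
Penalties + interest = CHF 682.5000 + CHF 874.5290… = CHF 1,557.03

CHF 1,557.03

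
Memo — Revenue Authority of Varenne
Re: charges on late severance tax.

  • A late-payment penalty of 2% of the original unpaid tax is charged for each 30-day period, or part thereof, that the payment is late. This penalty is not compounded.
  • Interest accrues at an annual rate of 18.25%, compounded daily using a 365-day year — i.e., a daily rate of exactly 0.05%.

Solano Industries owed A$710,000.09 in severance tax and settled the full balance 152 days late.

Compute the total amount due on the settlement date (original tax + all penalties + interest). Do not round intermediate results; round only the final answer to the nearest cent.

Penalty periods: ⌈152/30⌉ = 6; penalty = 6 × 2% × A$710,000.09 = A$85,200.01…
Interest: A$710,000.09 × ((1 + 0.0005)^152 − 1) = A$710,000.09 × 0.07894208… = A$56,048.8845…
Total = A$710,000.09 + A$85,200.0108 + A$56,048.8845… = A$851,248.99

A$851,248.99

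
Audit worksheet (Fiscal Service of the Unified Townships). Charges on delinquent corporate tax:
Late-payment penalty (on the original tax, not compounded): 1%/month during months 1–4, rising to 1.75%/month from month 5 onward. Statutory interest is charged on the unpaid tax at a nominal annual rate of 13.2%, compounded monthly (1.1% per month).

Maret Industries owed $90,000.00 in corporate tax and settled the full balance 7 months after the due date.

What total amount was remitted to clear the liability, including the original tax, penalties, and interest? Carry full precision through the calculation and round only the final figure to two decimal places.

$105,487.93

Penalty, months 1–4: 4 × 1% × $90,000.00 = $3,600.00
Penalty, months 5–7: 3 × 1.75% × $90,000.00 = $4,725.00
Interest: $90,000.00 × ((1 + 0.011)^7 − 1) = $90,000.00 × 0.0795881… = $7,162.9291…
Total = $90,000.00 + $8,325.0000 + $7,162.9291… = $105,487.93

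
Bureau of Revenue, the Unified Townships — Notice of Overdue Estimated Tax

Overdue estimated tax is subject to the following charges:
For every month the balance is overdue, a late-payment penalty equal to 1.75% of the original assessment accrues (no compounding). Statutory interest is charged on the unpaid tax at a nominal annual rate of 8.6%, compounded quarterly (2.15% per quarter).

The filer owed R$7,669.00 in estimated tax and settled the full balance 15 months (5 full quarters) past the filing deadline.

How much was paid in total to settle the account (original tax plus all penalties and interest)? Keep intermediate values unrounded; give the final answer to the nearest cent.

R$10,542.75

Late-payment penalty: 15 × 1.75% × R$7,669.00 = R$2,013.11…
Interest: R$7,669.00 × ((1 + 0.0215)^5 − 1) = R$7,669.00 × 0.1122230… = R$860.6379…
Total = R$7,669.00 + R$2,013.1125 + R$860.6379… = R$10,542.75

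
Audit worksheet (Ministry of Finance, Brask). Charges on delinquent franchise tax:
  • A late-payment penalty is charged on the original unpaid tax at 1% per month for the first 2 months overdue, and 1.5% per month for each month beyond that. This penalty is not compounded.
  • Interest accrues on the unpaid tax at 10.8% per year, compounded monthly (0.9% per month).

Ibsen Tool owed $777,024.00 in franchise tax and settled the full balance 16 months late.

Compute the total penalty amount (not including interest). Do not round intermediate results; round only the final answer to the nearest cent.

Penalty, months 1–2: 2 × 1% × $777,024.00 = $15,540.48
Penalty, months 3–16: 14 × 1.5% × $777,024.00 = $163,175.04
Total penalty = $15,540.48 + $163,175.04 = $178,715.52

$178,715.52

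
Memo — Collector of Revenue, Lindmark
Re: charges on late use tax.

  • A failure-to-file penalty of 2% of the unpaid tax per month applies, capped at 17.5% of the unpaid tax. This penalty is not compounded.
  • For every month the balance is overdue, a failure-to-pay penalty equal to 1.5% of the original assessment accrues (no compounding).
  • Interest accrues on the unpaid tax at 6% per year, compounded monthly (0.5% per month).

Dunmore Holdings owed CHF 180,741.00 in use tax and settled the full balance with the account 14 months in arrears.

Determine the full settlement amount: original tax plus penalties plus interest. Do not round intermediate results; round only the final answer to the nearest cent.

Failure-to-file: 14 × 2% × CHF 180,741.00 = CHF 50,607.48, capped at 17.5% × CHF 180,741.00 = CHF 31,629.68…
Failure-to-pay penalty = 1.5% × CHF 180,741.00 × 14 mo = CHF 37,955.61
Interest: CHF 180,741.00 × ((1 + 0.005)^14 − 1) = CHF 180,741.00 × 0.0723211… = CHF 13,071.3937…
Total = CHF 180,741.00 + CHF 69,585.2850 + CHF 13,071.3937… = CHF 263,397.68

CHF 263,397.68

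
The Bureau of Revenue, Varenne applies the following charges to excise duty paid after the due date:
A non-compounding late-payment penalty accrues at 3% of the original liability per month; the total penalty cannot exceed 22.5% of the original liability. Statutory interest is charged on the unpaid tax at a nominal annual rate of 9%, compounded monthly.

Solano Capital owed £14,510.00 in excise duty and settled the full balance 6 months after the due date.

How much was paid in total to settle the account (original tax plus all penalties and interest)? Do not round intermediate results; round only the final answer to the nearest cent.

£17,787.12

Penalty: 6 × 3% × £14,510.00 = £2,611.80 (below the 22.5% cap of £3,264.75)
Interest (9%/yr ÷ 12 = 0.75%/month): £14,510.00 × ((1 + 0.0075)^6 − 1) = £665.3159…
Total = £14,510.00 + £2,611.8000 + £665.3159… = £17,787.12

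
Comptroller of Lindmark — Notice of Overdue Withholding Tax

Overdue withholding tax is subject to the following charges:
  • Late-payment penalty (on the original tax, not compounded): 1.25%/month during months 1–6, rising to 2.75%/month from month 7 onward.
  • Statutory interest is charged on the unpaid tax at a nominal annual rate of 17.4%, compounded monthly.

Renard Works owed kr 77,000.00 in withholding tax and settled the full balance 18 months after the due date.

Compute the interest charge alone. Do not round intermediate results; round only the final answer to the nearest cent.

kr 22,776.36

Interest (17.4%/yr ÷ 12 = 1.45%/month): kr 77,000.00 × ((1 + 0.0145)^18 − 1) = kr 22,776.3585…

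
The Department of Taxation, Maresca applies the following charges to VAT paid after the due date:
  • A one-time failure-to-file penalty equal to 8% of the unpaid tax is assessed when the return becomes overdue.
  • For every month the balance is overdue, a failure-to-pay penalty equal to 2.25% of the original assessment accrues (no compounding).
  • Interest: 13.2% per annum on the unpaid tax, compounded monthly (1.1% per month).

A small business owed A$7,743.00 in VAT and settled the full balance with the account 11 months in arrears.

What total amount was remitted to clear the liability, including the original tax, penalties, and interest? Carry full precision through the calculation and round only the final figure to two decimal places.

Failure-to-file penalty: 8% × A$7,743.00 = A$619.44
Failure-to-pay penalty: 11 × 2.25% × A$7,743.00 = A$1,916.39…
Interest: A$7,743.00 × ((1 + 0.011)^11 − 1) = A$7,743.00 × 0.1278795… = A$990.1711…
Total = A$7,743.00 + A$2,535.8325 + A$990.1711… = A$11,269.00

A$11,269.00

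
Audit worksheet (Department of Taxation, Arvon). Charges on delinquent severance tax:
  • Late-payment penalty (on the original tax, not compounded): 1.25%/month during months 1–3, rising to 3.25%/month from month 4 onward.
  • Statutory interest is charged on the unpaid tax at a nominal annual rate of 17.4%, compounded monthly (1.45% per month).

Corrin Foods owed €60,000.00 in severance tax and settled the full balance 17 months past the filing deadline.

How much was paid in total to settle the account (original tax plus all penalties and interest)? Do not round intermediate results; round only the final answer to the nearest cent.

€106,186.58

Penalty, months 1–3: 3 × 1.25% × €60,000.00 = €2,250.00
Penalty, months 4–17: 14 × 3.25% × €60,000.00 = €27,300.00
Interest: €60,000.00 × ((1 + 0.0145)^17 − 1) = €60,000.00 × 0.2772764… = €16,636.5814…
Total = €60,000.00 + €29,550.0000 + €16,636.5814… = €106,186.58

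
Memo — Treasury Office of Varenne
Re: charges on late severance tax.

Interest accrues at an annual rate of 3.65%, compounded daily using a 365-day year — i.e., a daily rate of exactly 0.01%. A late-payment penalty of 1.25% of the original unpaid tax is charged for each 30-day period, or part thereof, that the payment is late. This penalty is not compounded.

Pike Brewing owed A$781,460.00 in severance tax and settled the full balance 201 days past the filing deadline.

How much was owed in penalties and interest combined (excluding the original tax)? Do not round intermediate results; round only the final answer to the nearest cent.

A$84,243.22

Penalty periods: ⌈201/30⌉ = 7; penalty = 7 × 1.25% × A$781,460.00 = A$68,377.75
Interest: A$781,460.00 × ((1 + 0.0001)^201 − 1) = A$781,460.00 × 0.02030234… = A$15,865.4666…
Penalties + interest = A$68,377.7500 + A$15,865.4666… = A$84,243.22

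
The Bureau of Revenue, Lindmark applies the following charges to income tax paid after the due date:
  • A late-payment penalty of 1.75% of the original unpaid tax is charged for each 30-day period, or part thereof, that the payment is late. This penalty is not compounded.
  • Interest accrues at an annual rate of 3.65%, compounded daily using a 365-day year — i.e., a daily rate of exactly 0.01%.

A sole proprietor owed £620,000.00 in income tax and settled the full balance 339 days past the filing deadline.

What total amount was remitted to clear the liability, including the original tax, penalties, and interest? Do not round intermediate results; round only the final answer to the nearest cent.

£771,577.23

Penalty periods: ⌈339/30⌉ = 12; penalty = 12 × 1.75% × £620,000.00 = £130,200.00
Interest: £620,000.00 × ((1 + 0.0001)^339 − 1) = £620,000.00 × 0.03447940… = £21,377.2281…
Total = £620,000.00 + £130,200.0000 + £21,377.2281… = £771,577.23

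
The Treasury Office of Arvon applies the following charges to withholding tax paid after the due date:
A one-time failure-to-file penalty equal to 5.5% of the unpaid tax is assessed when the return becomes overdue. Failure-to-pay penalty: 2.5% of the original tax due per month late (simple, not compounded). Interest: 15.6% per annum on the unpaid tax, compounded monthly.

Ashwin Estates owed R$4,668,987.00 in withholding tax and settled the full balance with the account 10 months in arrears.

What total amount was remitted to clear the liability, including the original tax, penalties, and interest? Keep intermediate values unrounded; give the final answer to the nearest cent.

R$6,736,763.37

Failure-to-file penalty: 5.5% × R$4,668,987.00 = R$256,794.29…
Failure-to-pay penalty = 2.5% × R$4,668,987.00 × 10 mo = R$1,167,246.75
Interest (15.6%/yr ÷ 12 = 1.3%/month): R$4,668,987.00 × ((1 + 0.013)^10 − 1) = R$643,735.3332…
Total = R$4,668,987.00 + R$1,424,041.0350 + R$643,735.3332… = R$6,736,763.37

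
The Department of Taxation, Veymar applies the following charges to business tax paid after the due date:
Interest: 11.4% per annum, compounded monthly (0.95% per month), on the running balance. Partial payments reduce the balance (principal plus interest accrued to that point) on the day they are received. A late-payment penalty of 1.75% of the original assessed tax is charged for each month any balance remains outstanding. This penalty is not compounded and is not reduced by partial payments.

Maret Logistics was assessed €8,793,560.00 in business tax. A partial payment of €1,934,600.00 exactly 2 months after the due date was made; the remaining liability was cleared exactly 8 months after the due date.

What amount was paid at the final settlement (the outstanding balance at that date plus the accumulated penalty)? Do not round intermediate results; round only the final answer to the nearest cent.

Balance at month 2: €8,793,560.0000 × (1 + 0.0095)^2 = €8,961,431.2588…
After €1,934,600.00 payment: €8,961,431.2588… − €1,934,600.00 = €7,026,831.2588…
Balance at month 8: €7,026,831.2588… × (1 + 0.0095)^6 = €7,436,994.5677…
Penalty: 8 × 1.75% × €8,793,560.00 = €1,231,098.40
Final settlement = outstanding balance + penalty = €7,436,994.5677… + €1,231,098.40 = €8,668,092.97

€8,668,092.97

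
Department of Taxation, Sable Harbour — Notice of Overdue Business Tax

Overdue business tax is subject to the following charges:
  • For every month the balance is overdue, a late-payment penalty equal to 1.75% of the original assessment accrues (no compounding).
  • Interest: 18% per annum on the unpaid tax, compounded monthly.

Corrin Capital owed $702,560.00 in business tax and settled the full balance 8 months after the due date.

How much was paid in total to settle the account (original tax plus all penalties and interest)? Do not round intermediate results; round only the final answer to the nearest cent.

Late-payment penalty: 8 × 1.75% × $702,560.00 = $98,358.40
Interest (18%/yr ÷ 12 = 1.5%/month): $702,560.00 × ((1 + 0.015)^8 − 1) = $88,868.6316…
Total = $702,560.00 + $98,358.4000 + $88,868.6316… = $889,787.03

$889,787.03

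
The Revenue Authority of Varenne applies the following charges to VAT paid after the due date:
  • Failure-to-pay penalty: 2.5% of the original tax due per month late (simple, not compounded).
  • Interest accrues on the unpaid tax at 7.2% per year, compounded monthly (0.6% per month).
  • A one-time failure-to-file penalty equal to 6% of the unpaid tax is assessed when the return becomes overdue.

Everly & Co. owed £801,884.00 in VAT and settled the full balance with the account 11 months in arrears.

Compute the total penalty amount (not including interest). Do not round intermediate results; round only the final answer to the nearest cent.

£268,631.14

Failure-to-file penalty: 6% × £801,884.00 = £48,113.04
Failure-to-pay penalty: 11 × 2.5% × £801,884.00 = £220,518.10
Total penalty = £48,113.04 + £220,518.10 = £268,631.14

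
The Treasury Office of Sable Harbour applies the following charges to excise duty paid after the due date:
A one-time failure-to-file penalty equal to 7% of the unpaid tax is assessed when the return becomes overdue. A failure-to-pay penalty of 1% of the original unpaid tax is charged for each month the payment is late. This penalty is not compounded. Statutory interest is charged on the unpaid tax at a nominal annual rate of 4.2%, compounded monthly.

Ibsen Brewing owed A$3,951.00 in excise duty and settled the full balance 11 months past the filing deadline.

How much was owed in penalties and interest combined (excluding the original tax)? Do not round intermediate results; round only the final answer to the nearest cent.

A$865.98

Failure-to-file penalty: 7% × A$3,951.00 = A$276.57
Failure-to-pay penalty: 11 × 1% × A$3,951.00 = A$434.61
Interest (4.2%/yr ÷ 12 = 0.35%/month): A$3,951.00 × ((1 + 0.0035)^11 − 1) = A$154.8036…
Penalties + interest = A$711.1800 + A$154.8036… = A$865.98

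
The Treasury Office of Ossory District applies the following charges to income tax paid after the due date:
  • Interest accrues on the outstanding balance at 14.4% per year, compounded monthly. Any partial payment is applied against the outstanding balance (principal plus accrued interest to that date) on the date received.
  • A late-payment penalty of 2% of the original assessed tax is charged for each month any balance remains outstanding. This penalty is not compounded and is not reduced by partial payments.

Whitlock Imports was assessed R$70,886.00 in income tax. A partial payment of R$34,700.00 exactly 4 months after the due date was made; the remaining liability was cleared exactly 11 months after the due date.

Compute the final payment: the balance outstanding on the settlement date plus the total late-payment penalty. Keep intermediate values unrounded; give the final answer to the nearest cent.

Monthly rate = 14.4% ÷ 12 = 1.2%
Balance at month 4: R$70,886.0000 × (1 + 0.012)^4 = R$74,350.2649…
After R$34,700.00 payment: R$74,350.2649… − R$34,700.00 = R$39,650.2649…
Balance at month 11: R$39,650.2649… × (1 + 0.012)^7 = R$43,103.2166…
Penalty: 11 × 2% × R$70,886.00 = R$15,594.92
Final settlement = outstanding balance + penalty = R$43,103.2166… + R$15,594.92 = R$58,698.14

R$58,698.14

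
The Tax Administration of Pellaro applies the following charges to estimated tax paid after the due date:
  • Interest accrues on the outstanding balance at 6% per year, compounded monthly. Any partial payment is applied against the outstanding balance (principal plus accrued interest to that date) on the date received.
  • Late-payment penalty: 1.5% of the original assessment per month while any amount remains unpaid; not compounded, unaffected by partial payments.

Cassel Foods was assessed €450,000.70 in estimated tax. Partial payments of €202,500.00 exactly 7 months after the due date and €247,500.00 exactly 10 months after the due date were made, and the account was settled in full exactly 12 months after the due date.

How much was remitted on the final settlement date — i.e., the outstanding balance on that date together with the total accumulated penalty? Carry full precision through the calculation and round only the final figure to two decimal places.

€101,161.32

Monthly rate = 6% ÷ 12 = 0.5%
Balance at month 7: €450,000.7000 × (1 + 0.005)^7 = €465,988.9535…
After €202,500.00 payment: €465,988.9535… − €202,500.00 = €263,488.9535…
Balance at month 10: €263,488.9535… × (1 + 0.005)^3 = €267,461.0824…
After €247,500.00 payment: €267,461.0824… − €247,500.00 = €19,961.0824…
Balance at month 12: €19,961.0824… × (1 + 0.005)^2 = €20,161.1923…
Penalty: 12 × 1.5% × €450,000.70 = €81,000.13…
Final settlement = outstanding balance + penalty = €20,161.1923… + €81,000.13… = €101,161.32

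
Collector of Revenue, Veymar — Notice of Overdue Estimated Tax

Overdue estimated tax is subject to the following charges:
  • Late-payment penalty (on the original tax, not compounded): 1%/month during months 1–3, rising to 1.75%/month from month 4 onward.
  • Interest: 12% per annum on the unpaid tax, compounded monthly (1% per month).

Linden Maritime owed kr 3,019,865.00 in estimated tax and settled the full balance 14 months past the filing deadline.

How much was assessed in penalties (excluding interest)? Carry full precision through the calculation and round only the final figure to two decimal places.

kr 671,919.96

Penalty, months 1–3: 3 × 1% × kr 3,019,865.00 = kr 90,595.95
Penalty, months 4–14: 11 × 1.75% × kr 3,019,865.00 = kr 581,324.01…
Total penalty = kr 90,595.95 + kr 581,324.01… = kr 671,919.96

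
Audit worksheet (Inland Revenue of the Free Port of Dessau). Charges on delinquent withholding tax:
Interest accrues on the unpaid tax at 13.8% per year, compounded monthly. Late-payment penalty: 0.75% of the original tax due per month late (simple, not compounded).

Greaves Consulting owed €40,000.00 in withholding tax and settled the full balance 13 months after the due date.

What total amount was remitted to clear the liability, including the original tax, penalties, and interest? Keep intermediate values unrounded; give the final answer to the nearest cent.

Late-payment penalty = 0.75% × €40,000.00 × 13 mo = €3,900.00
Interest (13.8%/yr ÷ 12 = 1.15%/month): €40,000.00 × ((1 + 0.0115)^13 − 1) = €6,410.5295…
Total = €40,000.00 + €3,900.0000 + €6,410.5295… = €50,310.53

€50,310.53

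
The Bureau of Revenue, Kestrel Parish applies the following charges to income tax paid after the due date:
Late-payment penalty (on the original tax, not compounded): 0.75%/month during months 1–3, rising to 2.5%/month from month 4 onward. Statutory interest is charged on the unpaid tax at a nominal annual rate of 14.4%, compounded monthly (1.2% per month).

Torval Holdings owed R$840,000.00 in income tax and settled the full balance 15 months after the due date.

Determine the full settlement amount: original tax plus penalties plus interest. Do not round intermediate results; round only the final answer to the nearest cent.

R$1,275,485.66

Penalty, months 1–3: 3 × 0.75% × R$840,000.00 = R$18,900.00
Penalty, months 4–15: 12 × 2.5% × R$840,000.00 = R$252,000.00
Interest: R$840,000.00 × ((1 + 0.012)^15 − 1) = R$840,000.00 × 0.1959353… = R$164,585.6579…
Total = R$840,000.00 + R$270,900.0000 + R$164,585.6579… = R$1,275,485.66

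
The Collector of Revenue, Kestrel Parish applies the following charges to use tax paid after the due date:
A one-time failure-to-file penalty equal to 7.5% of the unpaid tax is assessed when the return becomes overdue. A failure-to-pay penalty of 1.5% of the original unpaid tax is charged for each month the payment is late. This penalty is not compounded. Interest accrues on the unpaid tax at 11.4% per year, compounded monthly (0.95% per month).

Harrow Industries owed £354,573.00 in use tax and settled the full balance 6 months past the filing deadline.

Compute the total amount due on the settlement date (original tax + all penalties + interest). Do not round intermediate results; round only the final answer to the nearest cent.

£433,774.33

Failure-to-file penalty: 7.5% × £354,573.00 = £26,592.98…
Failure-to-pay penalty: 6 × 1.5% × £354,573.00 = £31,911.57
Interest: £354,573.00 × ((1 + 0.0095)^6 − 1) = £354,573.00 × 0.0583710… = £20,696.7877…
Total = £354,573.00 + £58,504.5450 + £20,696.7877… = £433,774.33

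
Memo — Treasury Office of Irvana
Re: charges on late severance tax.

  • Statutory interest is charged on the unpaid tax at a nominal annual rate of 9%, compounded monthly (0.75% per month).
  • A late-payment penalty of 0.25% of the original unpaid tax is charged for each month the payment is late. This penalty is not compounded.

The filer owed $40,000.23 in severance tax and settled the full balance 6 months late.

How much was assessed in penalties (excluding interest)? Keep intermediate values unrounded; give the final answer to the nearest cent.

Late-payment penalty = 0.25% × $40,000.23 × 6 mo = $600.00…

$600.00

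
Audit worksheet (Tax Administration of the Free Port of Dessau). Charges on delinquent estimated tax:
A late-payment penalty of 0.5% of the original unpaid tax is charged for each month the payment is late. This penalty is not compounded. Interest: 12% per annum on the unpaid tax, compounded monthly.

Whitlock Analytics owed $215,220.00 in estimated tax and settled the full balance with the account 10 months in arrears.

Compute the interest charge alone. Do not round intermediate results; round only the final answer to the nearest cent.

Interest (12%/yr ÷ 12 = 1%/month): $215,220.00 × ((1 + 0.01)^10 − 1) = $22,516.7738…

$22,516.77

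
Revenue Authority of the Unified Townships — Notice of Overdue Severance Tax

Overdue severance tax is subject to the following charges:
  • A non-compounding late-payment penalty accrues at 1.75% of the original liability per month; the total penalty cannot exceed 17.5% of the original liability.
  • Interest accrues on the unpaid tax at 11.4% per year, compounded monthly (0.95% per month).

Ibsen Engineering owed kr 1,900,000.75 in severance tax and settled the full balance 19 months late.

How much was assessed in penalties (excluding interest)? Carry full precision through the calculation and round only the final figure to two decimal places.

Penalty (uncapped): 19 × 1.75% × kr 1,900,000.75 = kr 631,750.25…; cap = 17.5% × kr 1,900,000.75 = kr 332,500.13… → penalty = kr 332,500.13…

kr 332,500.13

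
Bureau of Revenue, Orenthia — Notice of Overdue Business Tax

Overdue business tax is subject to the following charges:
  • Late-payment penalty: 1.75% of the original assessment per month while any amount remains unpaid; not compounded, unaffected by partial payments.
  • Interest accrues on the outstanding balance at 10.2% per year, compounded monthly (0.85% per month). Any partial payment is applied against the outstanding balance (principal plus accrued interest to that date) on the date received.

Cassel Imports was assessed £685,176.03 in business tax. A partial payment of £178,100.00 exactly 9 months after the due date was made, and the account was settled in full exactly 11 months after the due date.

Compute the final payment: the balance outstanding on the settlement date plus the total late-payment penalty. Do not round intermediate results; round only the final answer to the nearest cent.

£702,789.15

Balance at month 9: £685,176.0300 × (1 + 0.0085)^9 = £739,409.9395…
After £178,100.00 payment: £739,409.9395… − £178,100.00 = £561,309.9395…
Balance at month 11: £561,309.9395… × (1 + 0.0085)^2 = £570,892.7631…
Penalty: 11 × 1.75% × £685,176.03 = £131,896.39…
Final settlement = outstanding balance + penalty = £570,892.7631… + £131,896.39… = £702,789.15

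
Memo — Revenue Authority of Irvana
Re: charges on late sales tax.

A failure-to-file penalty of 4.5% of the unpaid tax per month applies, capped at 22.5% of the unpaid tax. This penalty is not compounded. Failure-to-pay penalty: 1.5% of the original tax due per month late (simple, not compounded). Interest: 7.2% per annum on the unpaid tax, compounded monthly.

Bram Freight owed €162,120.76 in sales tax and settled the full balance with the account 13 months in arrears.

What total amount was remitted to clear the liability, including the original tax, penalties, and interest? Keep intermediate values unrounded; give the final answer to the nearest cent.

€243,322.30

Failure-to-file: 13 × 4.5% × €162,120.76 = €94,840.64…, capped at 22.5% × €162,120.76 = €36,477.17…
Failure-to-pay penalty: 13 × 1.5% × €162,120.76 = €31,613.55…
Interest (7.2%/yr ÷ 12 = 0.6%/month): €162,120.76 × ((1 + 0.006)^13 − 1) = €13,110.8214…
Total = €162,120.76 + €68,090.7192 + €13,110.8214… = €243,322.30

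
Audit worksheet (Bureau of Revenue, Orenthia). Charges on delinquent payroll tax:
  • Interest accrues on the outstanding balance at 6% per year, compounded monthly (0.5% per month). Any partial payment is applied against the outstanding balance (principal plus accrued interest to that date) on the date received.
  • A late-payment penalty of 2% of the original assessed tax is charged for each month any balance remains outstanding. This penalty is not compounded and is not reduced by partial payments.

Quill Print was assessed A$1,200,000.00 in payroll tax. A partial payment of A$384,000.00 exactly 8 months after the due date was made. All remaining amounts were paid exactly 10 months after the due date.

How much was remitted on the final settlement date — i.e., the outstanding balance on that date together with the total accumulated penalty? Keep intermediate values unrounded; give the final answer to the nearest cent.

Balance at month 8: A$1,200,000.0000 × (1 + 0.005)^8 = A$1,248,848.4527…
After A$384,000.00 payment: A$1,248,848.4527… − A$384,000.00 = A$864,848.4527…
Balance at month 10: A$864,848.4527… × (1 + 0.005)^2 = A$873,518.5584…
Penalty: 10 × 2% × A$1,200,000.00 = A$240,000.00
Final settlement = outstanding balance + penalty = A$873,518.5584… + A$240,000.00 = A$1,113,518.56

A$1,113,518.56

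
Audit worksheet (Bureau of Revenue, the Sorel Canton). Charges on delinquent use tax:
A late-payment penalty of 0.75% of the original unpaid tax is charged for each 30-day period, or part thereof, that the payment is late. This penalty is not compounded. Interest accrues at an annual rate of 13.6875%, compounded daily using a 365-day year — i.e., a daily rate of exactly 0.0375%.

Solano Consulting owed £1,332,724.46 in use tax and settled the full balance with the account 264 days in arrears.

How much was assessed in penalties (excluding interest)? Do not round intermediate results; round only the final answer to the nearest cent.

Penalty periods: ⌈264/30⌉ = 9; penalty = 9 × 0.75% × £1,332,724.46 = £89,958.90…

£89,958.90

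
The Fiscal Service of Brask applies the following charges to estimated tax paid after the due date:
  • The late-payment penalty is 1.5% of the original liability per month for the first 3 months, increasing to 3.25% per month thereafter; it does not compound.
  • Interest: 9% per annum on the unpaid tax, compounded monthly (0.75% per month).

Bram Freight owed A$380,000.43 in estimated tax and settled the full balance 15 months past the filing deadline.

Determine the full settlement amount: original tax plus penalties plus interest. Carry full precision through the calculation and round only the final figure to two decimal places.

A$590,369.65

Penalty, months 1–3: 3 × 1.5% × A$380,000.43 = A$17,100.02…
Penalty, months 4–15: 12 × 3.25% × A$380,000.43 = A$148,200.17…
Interest: A$380,000.43 × ((1 + 0.0075)^15 − 1) = A$380,000.43 × 0.1186026… = A$45,069.0368…
Total = A$380,000.43 + A$165,300.1871… + A$45,069.0368… = A$590,369.65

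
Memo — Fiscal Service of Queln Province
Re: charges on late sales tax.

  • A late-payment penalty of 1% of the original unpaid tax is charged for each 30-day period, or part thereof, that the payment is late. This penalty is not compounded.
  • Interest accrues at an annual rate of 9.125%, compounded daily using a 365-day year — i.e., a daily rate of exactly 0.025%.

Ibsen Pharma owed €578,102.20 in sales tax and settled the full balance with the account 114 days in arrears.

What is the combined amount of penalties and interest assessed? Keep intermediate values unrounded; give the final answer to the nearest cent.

Penalty periods: ⌈114/30⌉ = 4; penalty = 4 × 1% × €578,102.20 = €23,124.09…
Interest: €578,102.20 × ((1 + 0.00025)^114 − 1) = €578,102.20 × 0.02890635… = €16,710.8222…
Penalties + interest = €23,124.0880 + €16,710.8222… = €39,834.91

€39,834.91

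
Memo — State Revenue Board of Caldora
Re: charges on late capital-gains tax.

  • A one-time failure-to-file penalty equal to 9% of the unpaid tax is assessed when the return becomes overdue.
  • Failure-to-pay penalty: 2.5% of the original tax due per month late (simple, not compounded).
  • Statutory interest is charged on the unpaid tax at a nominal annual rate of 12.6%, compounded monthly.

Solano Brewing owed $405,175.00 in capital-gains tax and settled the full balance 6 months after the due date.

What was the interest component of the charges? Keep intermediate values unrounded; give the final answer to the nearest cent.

Interest (12.6%/yr ÷ 12 = 1.05%/month): $405,175.00 × ((1 + 0.0105)^6 − 1) = $26,205.5382…

$26,205.54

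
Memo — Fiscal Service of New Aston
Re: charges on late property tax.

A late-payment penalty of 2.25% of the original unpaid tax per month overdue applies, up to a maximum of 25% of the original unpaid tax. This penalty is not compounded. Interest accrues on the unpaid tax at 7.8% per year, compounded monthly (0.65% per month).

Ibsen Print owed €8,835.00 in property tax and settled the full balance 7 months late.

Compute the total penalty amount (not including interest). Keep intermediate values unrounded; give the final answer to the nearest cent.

€1,391.51

Penalty: 7 × 2.25% × €8,835.00 = €1,391.51… (below the 25% cap of €2,208.75)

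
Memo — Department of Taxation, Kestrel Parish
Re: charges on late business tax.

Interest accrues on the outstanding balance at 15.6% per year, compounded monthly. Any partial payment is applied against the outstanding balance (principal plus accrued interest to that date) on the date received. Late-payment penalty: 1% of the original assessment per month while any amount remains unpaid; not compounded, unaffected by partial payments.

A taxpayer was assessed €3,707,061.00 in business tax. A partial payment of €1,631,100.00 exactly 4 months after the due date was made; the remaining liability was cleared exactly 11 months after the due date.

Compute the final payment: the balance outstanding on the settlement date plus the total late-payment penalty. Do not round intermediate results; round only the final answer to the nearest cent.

Monthly rate = 15.6% ÷ 12 = 1.3%
Balance at month 4: €3,707,061.0000 × (1 + 0.013)^4 = €3,903,619.8154…
After €1,631,100.00 payment: €3,903,619.8154… − €1,631,100.00 = €2,272,519.8154…
Balance at month 11: €2,272,519.8154… × (1 + 0.013)^7 = €2,487,561.3263…
Penalty: 11 × 1% × €3,707,061.00 = €407,776.71
Final settlement = outstanding balance + penalty = €2,487,561.3263… + €407,776.71 = €2,895,338.04

€2,895,338.04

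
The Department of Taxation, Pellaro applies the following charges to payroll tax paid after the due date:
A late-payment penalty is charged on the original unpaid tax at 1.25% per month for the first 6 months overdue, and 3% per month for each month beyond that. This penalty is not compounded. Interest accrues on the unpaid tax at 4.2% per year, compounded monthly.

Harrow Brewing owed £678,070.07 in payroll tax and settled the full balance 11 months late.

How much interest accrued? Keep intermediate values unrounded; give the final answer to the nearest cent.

£26,567.38

Interest (4.2%/yr ÷ 12 = 0.35%/month): £678,070.07 × ((1 + 0.0035)^11 − 1) = £26,567.3781…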